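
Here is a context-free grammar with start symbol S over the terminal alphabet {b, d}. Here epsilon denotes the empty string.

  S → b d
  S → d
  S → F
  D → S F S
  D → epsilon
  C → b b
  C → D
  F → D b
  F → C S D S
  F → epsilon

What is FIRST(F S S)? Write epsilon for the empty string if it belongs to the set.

FIRST(S) = {epsilon, b, d}  (via F)
FIRST(D) = {epsilon, b, d}  (via S F S)
FIRST(C) = {epsilon, b, d}  (via D)
FIRST(F) = {epsilon, b, d}  (via D b, C S D S)
FIRST(F S S): take FIRST of each symbol in turn, carrying on past any symbol whose FIRST contains epsilon; result {epsilon, b, d}.

{epsilon, b, d}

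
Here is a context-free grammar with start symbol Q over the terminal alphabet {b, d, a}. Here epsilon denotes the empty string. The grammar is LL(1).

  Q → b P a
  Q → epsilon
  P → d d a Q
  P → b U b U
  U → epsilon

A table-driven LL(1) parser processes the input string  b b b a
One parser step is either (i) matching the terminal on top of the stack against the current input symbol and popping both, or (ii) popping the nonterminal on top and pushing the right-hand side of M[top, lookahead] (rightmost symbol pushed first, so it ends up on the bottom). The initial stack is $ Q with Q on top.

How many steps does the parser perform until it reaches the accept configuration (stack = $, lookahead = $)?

8

step 1: stack=$ Q  input=b b b a $  — expand Q → b P a
step 2: stack=$ a P b  input=b b b a $  — match b
step 3: stack=$ a P  input=b b a $  — expand P → b U b U
step 4: stack=$ a U b U b  input=b b a $  — match b
step 5: stack=$ a U b U  input=b a $  — expand U → epsilon
step 6: stack=$ a U b  input=b a $  — match b
step 7: stack=$ a U  input=a $  — expand U → epsilon
step 8: stack=$ a  input=a $  — match a
Accept reached after 8 steps.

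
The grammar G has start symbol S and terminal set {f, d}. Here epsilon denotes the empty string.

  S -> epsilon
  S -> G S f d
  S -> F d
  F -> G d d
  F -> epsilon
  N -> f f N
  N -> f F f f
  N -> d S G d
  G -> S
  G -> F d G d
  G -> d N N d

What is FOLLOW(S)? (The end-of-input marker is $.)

{$, d, f}

FIRST(N): from N->f f N we get {f}; from N->f F f f we get {f}; from N->d S G d we get {d}. So FIRST(N) = {d, f}.
FIRST(S): from S->epsilon we get {epsilon}; from S->G S f d we get {d, f}; from S->F d we get {d, f}. So FIRST(S) = {epsilon, d, f}.
FIRST(F): from F->G d d we get {d, f}; from F->epsilon we get {epsilon}. So FIRST(F) = {epsilon, d, f}.
FIRST(G): from G->S we get {epsilon, d, f}; from G->F d G d we get {d, f}; from G->d N N d we get {d}. So FIRST(G) = {epsilon, d, f}.
FOLLOW(S) includes $ since S is the start symbol.
FOLLOW(F): in S->F d, F is followed by d with FIRST {d}; in N->f F f f, F is followed by f f with FIRST {f}; in G->F d G d, F is followed by d G d with FIRST {d}. Thus FOLLOW(F) = {d, f}.
FOLLOW(N): in N->f f N, the suffix after N is empty (adds nothing new); in G->d N N d (occurrence 1), N is followed by N d with FIRST {d, f}; in G->d N N d (occurrence 2), N is followed by d with FIRST {d}. Thus FOLLOW(N) = {d, f}.
FOLLOW(G): in S->G S f d, G is followed by S f d with FIRST {d, f}; in F->G d d, G is followed by d d with FIRST {d}; in N->d S G d, G is followed by d with FIRST {d}; in G->F d G d, G is followed by d with FIRST {d}. Thus FOLLOW(G) = {d, f}.
FOLLOW(S): in S->G S f d, S is followed by f d with FIRST {f}; in N->d S G d, S is followed by G d with FIRST {d, f}; in G->S, the suffix after S is empty, so FOLLOW(S) ⊇ FOLLOW(G) = {d, f}. Thus FOLLOW(S) = {$, d, f}.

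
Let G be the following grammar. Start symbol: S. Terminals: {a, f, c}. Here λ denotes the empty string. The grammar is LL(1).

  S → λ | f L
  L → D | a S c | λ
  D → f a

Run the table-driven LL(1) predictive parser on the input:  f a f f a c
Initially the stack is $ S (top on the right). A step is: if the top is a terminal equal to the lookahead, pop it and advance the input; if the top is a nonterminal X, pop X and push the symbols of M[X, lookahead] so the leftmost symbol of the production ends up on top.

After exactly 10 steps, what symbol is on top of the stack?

step 1: stack=$ S  input=f a f f a c $  — expand S → f L
step 2: stack=$ L f  input=f a f f a c $  — match f
step 3: stack=$ L  input=a f f a c $  — expand L → a S c
step 4: stack=$ c S a  input=a f f a c $  — match a
step 5: stack=$ c S  input=f f a c $  — expand S → f L
step 6: stack=$ c L f  input=f f a c $  — match f
step 7: stack=$ c L  input=f a c $  — expand L → D
step 8: stack=$ c D  input=f a c $  — expand D → f a
step 9: stack=$ c a f  input=f a c $  — match f
step 10: stack=$ c a  input=a c $  — match a
Stack after step 10: $ c (top = c).

c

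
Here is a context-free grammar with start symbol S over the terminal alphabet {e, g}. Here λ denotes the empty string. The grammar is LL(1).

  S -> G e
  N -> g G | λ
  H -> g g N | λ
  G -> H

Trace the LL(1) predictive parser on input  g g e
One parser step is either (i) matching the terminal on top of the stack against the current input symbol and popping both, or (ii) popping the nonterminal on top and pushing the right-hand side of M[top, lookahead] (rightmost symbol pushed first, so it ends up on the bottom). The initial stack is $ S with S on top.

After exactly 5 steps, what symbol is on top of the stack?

N

     Stack      Input    Action
  1  $ S        g g e $  expand S -> G e
  2  $ e G      g g e $  expand G -> H
  3  $ e H      g g e $  expand H -> g g N
  4  $ e N g g  g g e $  match g
  5  $ e N g    g e $    match g
Stack after step 5: $ e N (top = N).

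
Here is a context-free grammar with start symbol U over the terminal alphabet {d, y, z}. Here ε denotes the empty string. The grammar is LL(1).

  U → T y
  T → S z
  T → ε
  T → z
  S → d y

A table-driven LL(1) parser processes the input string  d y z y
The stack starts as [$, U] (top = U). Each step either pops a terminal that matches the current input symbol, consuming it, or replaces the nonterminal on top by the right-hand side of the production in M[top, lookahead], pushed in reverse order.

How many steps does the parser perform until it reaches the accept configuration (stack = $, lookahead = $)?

7

step 1: stack=$ U  input=d y z y $  — expand U → T y
step 2: stack=$ y T  input=d y z y $  — expand T → S z
step 3: stack=$ y z S  input=d y z y $  — expand S → d y
step 4: stack=$ y z y d  input=d y z y $  — match d
step 5: stack=$ y z y  input=y z y $  — match y
step 6: stack=$ y z  input=z y $  — match z
step 7: stack=$ y  input=y $  — match y
Accept reached after 7 steps.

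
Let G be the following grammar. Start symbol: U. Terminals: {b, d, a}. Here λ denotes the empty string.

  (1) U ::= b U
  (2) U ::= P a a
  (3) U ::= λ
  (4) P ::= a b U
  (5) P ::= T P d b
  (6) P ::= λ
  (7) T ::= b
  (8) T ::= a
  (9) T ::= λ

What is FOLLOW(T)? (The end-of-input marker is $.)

{a, b, d}

FIRST(T) = {λ, a, b}
FIRST(P) = {λ, a, b, d}  (via T P d b)
FIRST(U) = {λ, a, b, d}  (via P a a)
FOLLOW(U) includes $ since U is the start symbol.
FOLLOW(P): in U::=P a a, P is followed by a a with FIRST {a}; in P::=T P d b, P is followed by d b with FIRST {d}. Thus FOLLOW(P) = {a, d}.
FOLLOW(U): in U::=b U, the suffix after U is empty (adds nothing new); in P::=a b U, the suffix after U is empty, so FOLLOW(U) ⊇ FOLLOW(P) = {a, d}. Thus FOLLOW(U) = {$, a, d}.
FOLLOW(T): in P::=T P d b, T is followed by P d b with FIRST {a, b, d}. Thus FOLLOW(T) = {a, b, d}.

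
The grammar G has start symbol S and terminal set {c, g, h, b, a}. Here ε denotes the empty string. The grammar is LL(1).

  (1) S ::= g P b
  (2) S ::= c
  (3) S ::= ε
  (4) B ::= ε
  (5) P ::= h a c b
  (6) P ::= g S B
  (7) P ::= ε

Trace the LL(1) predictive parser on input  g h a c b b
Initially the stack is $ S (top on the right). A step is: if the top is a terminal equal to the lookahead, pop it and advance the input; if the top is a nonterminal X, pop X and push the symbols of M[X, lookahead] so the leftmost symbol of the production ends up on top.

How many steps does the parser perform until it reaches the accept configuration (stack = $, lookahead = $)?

8

     Stack        Input          Action
  1  $ S          g h a c b b $  expand S ::= g P b
  2  $ b P g      g h a c b b $  match g
  3  $ b P        h a c b b $    expand P ::= h a c b
  4  $ b b c a h  h a c b b $    match h
  5  $ b b c a    a c b b $      match a
  6  $ b b c      c b b $        match c
  7  $ b b        b b $          match b
  8  $ b          b $            match b
Accept reached after 8 steps.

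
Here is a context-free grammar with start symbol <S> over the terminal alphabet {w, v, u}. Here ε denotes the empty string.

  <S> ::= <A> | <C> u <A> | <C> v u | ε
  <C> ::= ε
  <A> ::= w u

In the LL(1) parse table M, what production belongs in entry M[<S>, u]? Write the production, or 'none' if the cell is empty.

<S> ::= <C> u <A>

FIRST(<C>) = {ε}
FIRST(<A>) = {w}
FIRST(<S>) = {ε, u, v, w}  (via <A>, <C> u <A>, <C> v u)
FOLLOW(<S>) includes $ since <S> is the start symbol.
FOLLOW(<S>): <S> appears on no right-hand side. Thus FOLLOW(<S>) = {$}.
For <S> ::= <A>: FIRST(<A>) = {w}, so it goes in M[<S>, t] for t ∈ {w}.
For <S> ::= <C> u <A>: FIRST(<C> u <A>) = {u}, so it goes in M[<S>, t] for t ∈ {u}.
For <S> ::= <C> v u: FIRST(<C> v u) = {v}, so it goes in M[<S>, t] for t ∈ {v}.
For <S> ::= ε: FIRST(ε) = {ε}, so it goes in M[<S>, t] for t ∈ {}; since ε ∈ FIRST, also for every t ∈ FOLLOW(<S>) = {$}.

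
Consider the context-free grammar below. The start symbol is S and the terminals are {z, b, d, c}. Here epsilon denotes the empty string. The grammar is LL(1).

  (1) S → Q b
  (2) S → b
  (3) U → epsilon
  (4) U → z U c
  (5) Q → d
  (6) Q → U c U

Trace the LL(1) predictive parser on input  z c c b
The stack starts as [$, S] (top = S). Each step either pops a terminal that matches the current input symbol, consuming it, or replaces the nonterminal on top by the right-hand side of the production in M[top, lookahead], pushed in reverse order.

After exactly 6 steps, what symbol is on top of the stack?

c

     Stack          Input      Action
  1  $ S            z c c b $  expand S → Q b
  2  $ b Q          z c c b $  expand Q → U c U
  3  $ b U c U      z c c b $  expand U → z U c
  4  $ b U c c U z  z c c b $  match z
  5  $ b U c c U    c c b $    expand U → epsilon
  6  $ b U c c      c c b $    match c
Stack after step 6: $ b U c (top = c).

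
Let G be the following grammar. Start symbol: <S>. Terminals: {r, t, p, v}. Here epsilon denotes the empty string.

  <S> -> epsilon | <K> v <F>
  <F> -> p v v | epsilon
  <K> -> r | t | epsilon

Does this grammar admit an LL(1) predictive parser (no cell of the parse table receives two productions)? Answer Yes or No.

FIRST(<S>) = {epsilon, r, t, v}
FIRST(<F>) = {epsilon, p}
FIRST(<K>) = {epsilon, r, t}
FOLLOW(<S>) = {$}
FOLLOW(<F>) = {$}
FOLLOW(<K>) = {v}
Each cell of M receives at most one production.

Yes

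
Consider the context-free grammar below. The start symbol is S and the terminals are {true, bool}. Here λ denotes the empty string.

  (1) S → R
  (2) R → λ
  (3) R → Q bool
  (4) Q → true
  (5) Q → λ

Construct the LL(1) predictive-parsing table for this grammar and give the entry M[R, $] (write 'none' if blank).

R → λ

FIRST(Q): from Q→true we get {true}; from Q→λ we get {λ}. So FIRST(Q) = {λ, true}.
FIRST(R): from R→λ we get {λ}; from R→Q bool we get {bool, true}. So FIRST(R) = {λ, bool, true}.
FIRST(S): from S→R we get {λ, bool, true}. So FIRST(S) = {λ, bool, true}.
FOLLOW(S) includes $ since S is the start symbol.
FOLLOW(S): S appears on no right-hand side. Thus FOLLOW(S) = {$}.
FOLLOW(R): in S→R, the suffix after R is empty, so FOLLOW(R) ⊇ FOLLOW(S) = {$}. Thus FOLLOW(R) = {$}.
For R → λ: FIRST(λ) = {λ}, so it goes in M[R, t] for t ∈ {}; since λ ∈ FIRST, also for every t ∈ FOLLOW(R) = {$}.
For R → Q bool: FIRST(Q bool) = {bool, true}, so it goes in M[R, t] for t ∈ {bool, true}.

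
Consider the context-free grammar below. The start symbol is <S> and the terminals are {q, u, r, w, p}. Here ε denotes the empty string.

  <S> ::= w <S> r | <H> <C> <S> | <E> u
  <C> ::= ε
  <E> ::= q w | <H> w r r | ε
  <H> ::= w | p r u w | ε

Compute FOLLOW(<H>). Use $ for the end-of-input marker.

{p, q, u, w}

FIRST(<C>): from <C>::=ε we get {ε}. So FIRST(<C>) = {ε}.
FIRST(<H>): from <H>::=w we get {w}; from <H>::=p r u w we get {p}; from <H>::=ε we get {ε}. So FIRST(<H>) = {ε, p, w}.
FIRST(<E>): from <E>::=q w we get {q}; from <E>::=<H> w r r we get {p, w}; from <E>::=ε we get {ε}. So FIRST(<E>) = {ε, p, q, w}.
FIRST(<S>): from <S>::=w <S> r we get {w}; from <S>::=<H> <C> <S> we get {p, q, u, w}; from <S>::=<E> u we get {p, q, u, w}. So FIRST(<S>) = {p, q, u, w}.
FOLLOW(<S>) includes $ since <S> is the start symbol.
FOLLOW(<S>): in <S>::=w <S> r, <S> is followed by r with FIRST {r}; in <S>::=<H> <C> <S>, the suffix after <S> is empty (adds nothing new). Thus FOLLOW(<S>) = {$, r}.
FOLLOW(<C>): in <S>::=<H> <C> <S>, <C> is followed by <S> with FIRST {p, q, u, w}. Thus FOLLOW(<C>) = {p, q, u, w}.
FOLLOW(<E>): in <S>::=<E> u, <E> is followed by u with FIRST {u}. Thus FOLLOW(<E>) = {u}.
FOLLOW(<H>): in <S>::=<H> <C> <S>, <H> is followed by <C> <S> with FIRST {p, q, u, w}; in <E>::=<H> w r r, <H> is followed by w r r with FIRST {w}. Thus FOLLOW(<H>) = {p, q, u, w}.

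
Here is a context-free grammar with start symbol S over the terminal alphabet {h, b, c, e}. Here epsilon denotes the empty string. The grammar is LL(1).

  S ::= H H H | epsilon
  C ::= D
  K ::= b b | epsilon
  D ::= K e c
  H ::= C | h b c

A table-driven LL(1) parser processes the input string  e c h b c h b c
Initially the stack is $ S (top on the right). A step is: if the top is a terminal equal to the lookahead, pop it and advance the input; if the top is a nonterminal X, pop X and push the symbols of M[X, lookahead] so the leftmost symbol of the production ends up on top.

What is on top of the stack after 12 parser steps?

      Stack        Input              Action
   1  $ S          e c h b c h b c $  expand S ::= H H H
   2  $ H H H      e c h b c h b c $  expand H ::= C
   3  $ H H C      e c h b c h b c $  expand C ::= D
   4  $ H H D      e c h b c h b c $  expand D ::= K e c
   5  $ H H c e K  e c h b c h b c $  expand K ::= epsilon
   6  $ H H c e    e c h b c h b c $  match e
   7  $ H H c      c h b c h b c $    match c
   8  $ H H        h b c h b c $      expand H ::= h b c
   9  $ H c b h    h b c h b c $      match h
  10  $ H c b      b c h b c $        match b
  11  $ H c        c h b c $          match c
  12  $ H          h b c $            expand H ::= h b c
Stack after step 12: $ c b h (top = h).

h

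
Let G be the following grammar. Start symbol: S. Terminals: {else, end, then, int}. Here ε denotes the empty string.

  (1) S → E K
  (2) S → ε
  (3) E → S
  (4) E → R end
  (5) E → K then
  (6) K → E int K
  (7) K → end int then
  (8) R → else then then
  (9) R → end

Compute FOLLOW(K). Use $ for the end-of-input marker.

{$, else, end, int, then}

FIRST(R) = {else, end}
FIRST(S) = {ε, else, end, int}  (via E K)
FIRST(E) = {ε, else, end, int}  (via S, R end, K then)
FIRST(K) = {else, end, int}  (via E int K)
FOLLOW(S) includes $ since S is the start symbol.
FOLLOW(E): in S→E K, E is followed by K with FIRST {else, end, int}; in K→E int K, E is followed by int K with FIRST {int}. Thus FOLLOW(E) = {else, end, int}.
FOLLOW(S): in E→S, the suffix after S is empty, so FOLLOW(S) ⊇ FOLLOW(E) = {else, end, int}. Thus FOLLOW(S) = {$, else, end, int}.
FOLLOW(K): in S→E K, the suffix after K is empty, so FOLLOW(K) ⊇ FOLLOW(S) = {$, else, end, int}; in E→K then, K is followed by then with FIRST {then}; in K→E int K, the suffix after K is empty (adds nothing new). Thus FOLLOW(K) = {$, else, end, int, then}.
FOLLOW(R): in E→R end, R is followed by end with FIRST {end}. Thus FOLLOW(R) = {end}.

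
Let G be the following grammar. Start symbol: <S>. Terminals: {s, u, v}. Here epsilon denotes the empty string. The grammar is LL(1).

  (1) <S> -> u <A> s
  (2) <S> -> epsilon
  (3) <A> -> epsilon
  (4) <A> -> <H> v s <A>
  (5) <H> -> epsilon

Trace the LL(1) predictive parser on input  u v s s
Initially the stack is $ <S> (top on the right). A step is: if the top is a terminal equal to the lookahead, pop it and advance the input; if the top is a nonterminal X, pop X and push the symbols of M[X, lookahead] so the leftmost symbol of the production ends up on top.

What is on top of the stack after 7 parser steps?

step 1: stack=$ <S>  input=u v s s $  — expand <S> -> u <A> s
step 2: stack=$ s <A> u  input=u v s s $  — match u
step 3: stack=$ s <A>  input=v s s $  — expand <A> -> <H> v s <A>
step 4: stack=$ s <A> s v <H>  input=v s s $  — expand <H> -> epsilon
step 5: stack=$ s <A> s v  input=v s s $  — match v
step 6: stack=$ s <A> s  input=s s $  — match s
step 7: stack=$ s <A>  input=s $  — expand <A> -> epsilon
Stack after step 7: $ s (top = s).

s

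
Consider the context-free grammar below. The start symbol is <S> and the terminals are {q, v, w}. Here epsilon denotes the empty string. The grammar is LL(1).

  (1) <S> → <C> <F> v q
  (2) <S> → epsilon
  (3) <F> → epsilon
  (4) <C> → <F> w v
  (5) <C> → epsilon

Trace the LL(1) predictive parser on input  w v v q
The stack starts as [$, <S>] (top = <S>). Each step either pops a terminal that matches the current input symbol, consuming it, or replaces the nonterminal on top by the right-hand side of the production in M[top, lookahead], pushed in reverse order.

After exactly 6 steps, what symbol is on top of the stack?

v

     Stack              Input      Action
  1  $ <S>              w v v q $  expand <S> → <C> <F> v q
  2  $ q v <F> <C>      w v v q $  expand <C> → <F> w v
  3  $ q v <F> v w <F>  w v v q $  expand <F> → epsilon
  4  $ q v <F> v w      w v v q $  match w
  5  $ q v <F> v        v v q $    match v
  6  $ q v <F>          v q $      expand <F> → epsilon
Stack after step 6: $ q v (top = v).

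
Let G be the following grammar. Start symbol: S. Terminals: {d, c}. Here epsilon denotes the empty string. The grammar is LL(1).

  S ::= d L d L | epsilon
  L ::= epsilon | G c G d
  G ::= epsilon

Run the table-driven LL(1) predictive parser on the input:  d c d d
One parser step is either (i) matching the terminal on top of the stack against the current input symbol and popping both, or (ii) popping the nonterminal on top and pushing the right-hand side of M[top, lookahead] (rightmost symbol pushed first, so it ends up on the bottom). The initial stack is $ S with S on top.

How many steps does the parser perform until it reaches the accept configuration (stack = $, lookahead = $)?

9

step 1: stack=$ S  input=d c d d $  — expand S ::= d L d L
step 2: stack=$ L d L d  input=d c d d $  — match d
step 3: stack=$ L d L  input=c d d $  — expand L ::= G c G d
step 4: stack=$ L d d G c G  input=c d d $  — expand G ::= epsilon
step 5: stack=$ L d d G c  input=c d d $  — match c
step 6: stack=$ L d d G  input=d d $  — expand G ::= epsilon
step 7: stack=$ L d d  input=d d $  — match d
step 8: stack=$ L d  input=d $  — match d
step 9: stack=$ L  input=$  — expand L ::= epsilon
Accept reached after 9 steps.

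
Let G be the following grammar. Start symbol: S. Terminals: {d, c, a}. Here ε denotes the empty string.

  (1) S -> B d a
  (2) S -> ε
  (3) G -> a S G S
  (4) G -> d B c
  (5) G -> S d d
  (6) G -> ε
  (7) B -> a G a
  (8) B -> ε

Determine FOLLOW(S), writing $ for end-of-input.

{$, a, d}

FIRST(B) = {ε, a}
FIRST(S) = {ε, a, d}  (via B d a)
FIRST(G) = {ε, a, d}  (via S d d)
FOLLOW(S) includes $ since S is the start symbol.
FOLLOW(G): in G->a S G S, G is followed by S with FIRST {ε, a, d}; in G->a S G S, the suffix after G is nullable (adds nothing new); in B->a G a, G is followed by a with FIRST {a}. Thus FOLLOW(G) = {a, d}.
FOLLOW(S): in G->a S G S (occurrence 1), S is followed by G S with FIRST {ε, a, d}; in G->a S G S (occurrence 1), the suffix after S is nullable, so FOLLOW(S) ⊇ FOLLOW(G) = {a, d}; in G->a S G S (occurrence 2), the suffix after S is empty, so FOLLOW(S) ⊇ FOLLOW(G) = {a, d}; in G->S d d, S is followed by d d with FIRST {d}. Thus FOLLOW(S) = {$, a, d}.
FOLLOW(B): in S->B d a, B is followed by d a with FIRST {d}; in G->d B c, B is followed by c with FIRST {c}. Thus FOLLOW(B) = {c, d}.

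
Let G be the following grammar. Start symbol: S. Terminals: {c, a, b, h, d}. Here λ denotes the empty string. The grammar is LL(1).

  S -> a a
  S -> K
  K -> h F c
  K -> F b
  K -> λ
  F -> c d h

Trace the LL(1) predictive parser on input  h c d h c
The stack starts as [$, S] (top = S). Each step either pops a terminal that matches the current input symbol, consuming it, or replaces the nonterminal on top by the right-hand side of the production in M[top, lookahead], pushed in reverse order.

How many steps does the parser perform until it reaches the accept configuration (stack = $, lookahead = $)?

8

     Stack      Input        Action
  1  $ S        h c d h c $  expand S -> K
  2  $ K        h c d h c $  expand K -> h F c
  3  $ c F h    h c d h c $  match h
  4  $ c F      c d h c $    expand F -> c d h
  5  $ c h d c  c d h c $    match c
  6  $ c h d    d h c $      match d
  7  $ c h      h c $        match h
  8  $ c        c $          match c
Accept reached after 8 steps.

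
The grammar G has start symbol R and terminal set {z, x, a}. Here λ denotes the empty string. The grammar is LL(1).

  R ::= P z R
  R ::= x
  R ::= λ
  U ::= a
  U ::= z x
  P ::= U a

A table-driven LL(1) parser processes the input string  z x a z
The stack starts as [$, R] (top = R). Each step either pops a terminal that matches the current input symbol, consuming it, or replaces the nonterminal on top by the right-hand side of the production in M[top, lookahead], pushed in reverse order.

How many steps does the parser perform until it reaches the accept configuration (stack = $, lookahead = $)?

     Stack        Input      Action
  1  $ R          z x a z $  expand R ::= P z R
  2  $ R z P      z x a z $  expand P ::= U a
  3  $ R z a U    z x a z $  expand U ::= z x
  4  $ R z a x z  z x a z $  match z
  5  $ R z a x    x a z $    match x
  6  $ R z a      a z $      match a
  7  $ R z        z $        match z
  8  $ R          $          expand R ::= λ
Accept reached after 8 steps.

8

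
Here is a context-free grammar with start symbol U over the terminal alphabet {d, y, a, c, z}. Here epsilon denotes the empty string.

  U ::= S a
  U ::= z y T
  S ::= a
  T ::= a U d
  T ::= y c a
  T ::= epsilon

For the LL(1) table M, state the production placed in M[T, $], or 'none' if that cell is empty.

FIRST(S): from S::=a we get {a}. So FIRST(S) = {a}.
FIRST(T): from T::=a U d we get {a}; from T::=y c a we get {y}; from T::=epsilon we get {epsilon}. So FIRST(T) = {epsilon, a, y}.
FIRST(U): from U::=S a we get {a}; from U::=z y T we get {z}. So FIRST(U) = {a, z}.
FOLLOW(U) includes $ since U is the start symbol.
FOLLOW(U): in T::=a U d, U is followed by d with FIRST {d}. Thus FOLLOW(U) = {$, d}.
FOLLOW(T): in U::=z y T, the suffix after T is empty, so FOLLOW(T) ⊇ FOLLOW(U) = {$, d}. Thus FOLLOW(T) = {$, d}.
For T ::= a U d: FIRST(a U d) = {a}, so it goes in M[T, t] for t ∈ {a}.
For T ::= y c a: FIRST(y c a) = {y}, so it goes in M[T, t] for t ∈ {y}.
For T ::= epsilon: FIRST(epsilon) = {epsilon}, so it goes in M[T, t] for t ∈ {}; since epsilon ∈ FIRST, also for every t ∈ FOLLOW(T) = {$, d}.

T ::= epsilon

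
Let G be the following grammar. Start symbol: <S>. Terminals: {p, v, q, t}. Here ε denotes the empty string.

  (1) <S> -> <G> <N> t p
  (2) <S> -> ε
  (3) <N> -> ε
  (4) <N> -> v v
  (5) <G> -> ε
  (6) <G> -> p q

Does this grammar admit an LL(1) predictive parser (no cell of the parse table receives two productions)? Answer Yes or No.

FIRST(<S>) = {ε, p, t, v}
FIRST(<N>) = {ε, v}
FIRST(<G>) = {ε, p}
FOLLOW(<S>) = {$}
FOLLOW(<N>) = {t}
FOLLOW(<G>) = {t, v}
Each cell of M receives at most one production.

Yes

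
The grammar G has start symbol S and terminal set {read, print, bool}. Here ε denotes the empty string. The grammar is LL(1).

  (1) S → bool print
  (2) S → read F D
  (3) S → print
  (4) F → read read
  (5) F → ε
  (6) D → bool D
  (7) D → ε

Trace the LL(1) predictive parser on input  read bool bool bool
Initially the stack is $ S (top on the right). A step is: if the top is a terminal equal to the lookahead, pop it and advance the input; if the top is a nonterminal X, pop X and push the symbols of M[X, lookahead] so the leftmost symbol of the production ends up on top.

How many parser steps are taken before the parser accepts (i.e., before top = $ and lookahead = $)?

      Stack       Input                  Action
   1  $ S         read bool bool bool $  expand S → read F D
   2  $ D F read  read bool bool bool $  match read
   3  $ D F       bool bool bool $       expand F → ε
   4  $ D         bool bool bool $       expand D → bool D
   5  $ D bool    bool bool bool $       match bool
   6  $ D         bool bool $            expand D → bool D
   7  $ D bool    bool bool $            match bool
   8  $ D         bool $                 expand D → bool D
   9  $ D bool    bool $                 match bool
  10  $ D         $                      expand D → ε
Accept reached after 10 steps.

10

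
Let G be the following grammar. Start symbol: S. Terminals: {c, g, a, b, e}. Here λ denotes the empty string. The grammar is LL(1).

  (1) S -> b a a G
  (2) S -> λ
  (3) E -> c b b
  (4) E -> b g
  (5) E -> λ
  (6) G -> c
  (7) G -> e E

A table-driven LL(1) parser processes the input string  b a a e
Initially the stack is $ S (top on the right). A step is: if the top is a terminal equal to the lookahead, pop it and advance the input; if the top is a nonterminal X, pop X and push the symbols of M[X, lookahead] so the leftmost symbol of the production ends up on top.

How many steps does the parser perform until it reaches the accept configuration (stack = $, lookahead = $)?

     Stack      Input      Action
  1  $ S        b a a e $  expand S -> b a a G
  2  $ G a a b  b a a e $  match b
  3  $ G a a    a a e $    match a
  4  $ G a      a e $      match a
  5  $ G        e $        expand G -> e E
  6  $ E e      e $        match e
  7  $ E        $          expand E -> λ
Accept reached after 7 steps.

7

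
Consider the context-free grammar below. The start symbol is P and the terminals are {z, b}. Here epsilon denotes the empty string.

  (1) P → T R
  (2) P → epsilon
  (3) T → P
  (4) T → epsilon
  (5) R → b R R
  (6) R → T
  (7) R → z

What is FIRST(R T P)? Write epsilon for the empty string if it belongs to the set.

{epsilon, b, z}

FIRST(P): from P→T R we get {epsilon, b, z}; from P→epsilon we get {epsilon}. So FIRST(P) = {epsilon, b, z}.
FIRST(T): from T→P we get {epsilon, b, z}; from T→epsilon we get {epsilon}. So FIRST(T) = {epsilon, b, z}.
FIRST(R): from R→b R R we get {b}; from R→T we get {epsilon, b, z}; from R→z we get {z}. So FIRST(R) = {epsilon, b, z}.
FIRST(R T P): take FIRST of each symbol in turn, carrying on past any symbol whose FIRST contains epsilon; result {epsilon, b, z}.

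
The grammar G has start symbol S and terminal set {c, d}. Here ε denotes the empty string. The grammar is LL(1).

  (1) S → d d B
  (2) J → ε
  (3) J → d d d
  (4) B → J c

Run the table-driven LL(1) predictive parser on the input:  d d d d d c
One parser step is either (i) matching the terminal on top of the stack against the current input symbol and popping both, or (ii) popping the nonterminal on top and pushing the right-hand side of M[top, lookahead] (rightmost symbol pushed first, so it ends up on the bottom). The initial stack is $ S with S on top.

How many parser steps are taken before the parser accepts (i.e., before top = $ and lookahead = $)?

     Stack      Input          Action
  1  $ S        d d d d d c $  expand S → d d B
  2  $ B d d    d d d d d c $  match d
  3  $ B d      d d d d c $    match d
  4  $ B        d d d c $      expand B → J c
  5  $ c J      d d d c $      expand J → d d d
  6  $ c d d d  d d d c $      match d
  7  $ c d d    d d c $        match d
  8  $ c d      d c $          match d
  9  $ c        c $            match c
Accept reached after 9 steps.

9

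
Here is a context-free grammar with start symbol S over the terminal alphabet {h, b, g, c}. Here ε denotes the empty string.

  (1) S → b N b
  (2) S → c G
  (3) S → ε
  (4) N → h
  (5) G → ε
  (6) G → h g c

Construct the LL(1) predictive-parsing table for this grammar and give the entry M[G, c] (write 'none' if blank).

none

FIRST(S): from S→b N b we get {b}; from S→c G we get {c}; from S→ε we get {ε}. So FIRST(S) = {ε, b, c}.
FIRST(N): from N→h we get {h}. So FIRST(N) = {h}.
FIRST(G): from G→ε we get {ε}; from G→h g c we get {h}. So FIRST(G) = {ε, h}.
FOLLOW(S) includes $ since S is the start symbol.
FOLLOW(S): S appears on no right-hand side. Thus FOLLOW(S) = {$}.
FOLLOW(G): in S→c G, the suffix after G is empty, so FOLLOW(G) ⊇ FOLLOW(S) = {$}. Thus FOLLOW(G) = {$}.
For G → ε: FIRST(ε) = {ε}, so it goes in M[G, t] for t ∈ {}; since ε ∈ FIRST, also for every t ∈ FOLLOW(G) = {$}.
For G → h g c: FIRST(h g c) = {h}, so it goes in M[G, t] for t ∈ {h}.
None of these place a production in M[G, c].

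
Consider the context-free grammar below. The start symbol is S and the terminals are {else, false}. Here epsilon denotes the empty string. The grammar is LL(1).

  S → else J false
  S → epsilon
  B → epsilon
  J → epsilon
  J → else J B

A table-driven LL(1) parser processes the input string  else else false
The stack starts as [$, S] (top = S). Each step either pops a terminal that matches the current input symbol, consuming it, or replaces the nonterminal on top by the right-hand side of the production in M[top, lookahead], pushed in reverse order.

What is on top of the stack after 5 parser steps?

step 1: stack=$ S  input=else else false $  — expand S → else J false
step 2: stack=$ false J else  input=else else false $  — match else
step 3: stack=$ false J  input=else false $  — expand J → else J B
step 4: stack=$ false B J else  input=else false $  — match else
step 5: stack=$ false B J  input=false $  — expand J → epsilon
Stack after step 5: $ false B (top = B).

B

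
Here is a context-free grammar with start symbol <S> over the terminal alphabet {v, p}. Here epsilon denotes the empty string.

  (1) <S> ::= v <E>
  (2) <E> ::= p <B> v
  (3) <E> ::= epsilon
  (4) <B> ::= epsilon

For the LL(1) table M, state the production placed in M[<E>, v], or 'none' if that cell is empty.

FIRST(<S>): from <S>::=v <E> we get {v}. So FIRST(<S>) = {v}.
FIRST(<E>): from <E>::=p <B> v we get {p}; from <E>::=epsilon we get {epsilon}. So FIRST(<E>) = {epsilon, p}.
FIRST(<B>): from <B>::=epsilon we get {epsilon}. So FIRST(<B>) = {epsilon}.
FOLLOW(<S>) includes $ since <S> is the start symbol.
FOLLOW(<S>): <S> appears on no right-hand side. Thus FOLLOW(<S>) = {$}.
FOLLOW(<E>): in <S>::=v <E>, the suffix after <E> is empty, so FOLLOW(<E>) ⊇ FOLLOW(<S>) = {$}. Thus FOLLOW(<E>) = {$}.
For <E> ::= p <B> v: FIRST(p <B> v) = {p}, so it goes in M[<E>, t] for t ∈ {p}.
For <E> ::= epsilon: FIRST(epsilon) = {epsilon}, so it goes in M[<E>, t] for t ∈ {}; since epsilon ∈ FIRST, also for every t ∈ FOLLOW(<E>) = {$}.
None of these place a production in M[<E>, v].

none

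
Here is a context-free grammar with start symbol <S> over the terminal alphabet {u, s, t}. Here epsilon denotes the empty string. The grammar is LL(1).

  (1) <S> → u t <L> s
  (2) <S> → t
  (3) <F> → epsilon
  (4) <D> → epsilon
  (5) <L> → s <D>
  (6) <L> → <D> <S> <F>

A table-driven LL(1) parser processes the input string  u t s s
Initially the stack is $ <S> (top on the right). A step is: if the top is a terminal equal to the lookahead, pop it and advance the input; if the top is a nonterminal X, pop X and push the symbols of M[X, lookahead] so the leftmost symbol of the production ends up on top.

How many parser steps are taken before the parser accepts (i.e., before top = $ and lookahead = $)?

7

step 1: stack=$ <S>  input=u t s s $  — expand <S> → u t <L> s
step 2: stack=$ s <L> t u  input=u t s s $  — match u
step 3: stack=$ s <L> t  input=t s s $  — match t
step 4: stack=$ s <L>  input=s s $  — expand <L> → s <D>
step 5: stack=$ s <D> s  input=s s $  — match s
step 6: stack=$ s <D>  input=s $  — expand <D> → epsilon
step 7: stack=$ s  input=s $  — match s
Accept reached after 7 steps.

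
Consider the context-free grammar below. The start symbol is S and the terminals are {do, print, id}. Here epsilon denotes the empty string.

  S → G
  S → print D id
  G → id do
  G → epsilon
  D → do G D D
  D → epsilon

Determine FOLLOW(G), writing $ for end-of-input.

FIRST(G): from G→id do we get {id}; from G→epsilon we get {epsilon}. So FIRST(G) = {epsilon, id}.
FIRST(D): from D→do G D D we get {do}; from D→epsilon we get {epsilon}. So FIRST(D) = {epsilon, do}.
FIRST(S): from S→G we get {epsilon, id}; from S→print D id we get {print}. So FIRST(S) = {epsilon, id, print}.
FOLLOW(S) includes $ since S is the start symbol.
FOLLOW(S): S appears on no right-hand side. Thus FOLLOW(S) = {$}.
FOLLOW(D): in S→print D id, D is followed by id with FIRST {id}; in D→do G D D (occurrence 1), D is followed by D with FIRST {epsilon, do}; in D→do G D D (occurrence 1), the suffix after D is nullable (adds nothing new); in D→do G D D (occurrence 2), the suffix after D is empty (adds nothing new). Thus FOLLOW(D) = {do, id}.
FOLLOW(G): in S→G, the suffix after G is empty, so FOLLOW(G) ⊇ FOLLOW(S) = {$}; in D→do G D D, G is followed by D D with FIRST {epsilon, do}; in D→do G D D, the suffix after G is nullable, so FOLLOW(G) ⊇ FOLLOW(D) = {do, id}. Thus FOLLOW(G) = {$, do, id}.

{$, do, id}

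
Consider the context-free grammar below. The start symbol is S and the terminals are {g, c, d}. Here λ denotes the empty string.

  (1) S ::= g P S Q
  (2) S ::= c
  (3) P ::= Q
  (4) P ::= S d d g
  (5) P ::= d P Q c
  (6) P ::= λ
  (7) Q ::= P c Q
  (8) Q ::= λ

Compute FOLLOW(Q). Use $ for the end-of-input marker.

FIRST(S): from S::=g P S Q we get {g}; from S::=c we get {c}. So FIRST(S) = {c, g}.
FIRST(P): from P::=Q we get {λ, c, d, g}; from P::=S d d g we get {c, g}; from P::=d P Q c we get {d}; from P::=λ we get {λ}. So FIRST(P) = {λ, c, d, g}.
FIRST(Q): from Q::=P c Q we get {c, d, g}; from Q::=λ we get {λ}. So FIRST(Q) = {λ, c, d, g}.
FOLLOW(S) includes $ since S is the start symbol.
FOLLOW(S): in S::=g P S Q, S is followed by Q with FIRST {λ, c, d, g}; in S::=g P S Q, the suffix after S is nullable (adds nothing new); in P::=S d d g, S is followed by d d g with FIRST {d}. Thus FOLLOW(S) = {$, c, d, g}.
FOLLOW(P): in S::=g P S Q, P is followed by S Q with FIRST {c, g}; in P::=d P Q c, P is followed by Q c with FIRST {c, d, g}; in Q::=P c Q, P is followed by c Q with FIRST {c}. Thus FOLLOW(P) = {c, d, g}.
FOLLOW(Q): in S::=g P S Q, the suffix after Q is empty, so FOLLOW(Q) ⊇ FOLLOW(S) = {$, c, d, g}; in P::=Q, the suffix after Q is empty, so FOLLOW(Q) ⊇ FOLLOW(P) = {c, d, g}; in P::=d P Q c, Q is followed by c with FIRST {c}; in Q::=P c Q, the suffix after Q is empty (adds nothing new). Thus FOLLOW(Q) = {$, c, d, g}.

{$, c, d, g}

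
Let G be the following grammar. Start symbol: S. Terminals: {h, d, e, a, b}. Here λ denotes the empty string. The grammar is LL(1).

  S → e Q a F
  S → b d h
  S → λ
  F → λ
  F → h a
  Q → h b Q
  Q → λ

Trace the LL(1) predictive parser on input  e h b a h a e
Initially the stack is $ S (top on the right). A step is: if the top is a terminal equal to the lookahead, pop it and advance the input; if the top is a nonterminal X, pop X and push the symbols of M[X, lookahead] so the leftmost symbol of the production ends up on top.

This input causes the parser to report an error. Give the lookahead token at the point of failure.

      Stack        Input            Action
   1  $ S          e h b a h a e $  expand S → e Q a F
   2  $ F a Q e    e h b a h a e $  match e
   3  $ F a Q      h b a h a e $    expand Q → h b Q
   4  $ F a Q b h  h b a h a e $    match h
   5  $ F a Q b    b a h a e $      match b
   6  $ F a Q      a h a e $        expand Q → λ
   7  $ F a        a h a e $        match a
   8  $ F          h a e $          expand F → h a
   9  $ a h        h a e $          match h
  10  $ a          a e $            match a
  11  $            e $              error: stack empty but input remains

e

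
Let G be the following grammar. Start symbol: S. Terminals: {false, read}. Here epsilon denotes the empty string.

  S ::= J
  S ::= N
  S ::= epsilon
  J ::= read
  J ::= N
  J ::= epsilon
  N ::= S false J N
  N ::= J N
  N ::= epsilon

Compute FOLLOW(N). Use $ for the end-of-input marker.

{$, false, read}

FIRST(S): from S::=J we get {epsilon, false, read}; from S::=N we get {epsilon, false, read}; from S::=epsilon we get {epsilon}. So FIRST(S) = {epsilon, false, read}.
FIRST(J): from J::=read we get {read}; from J::=N we get {epsilon, false, read}; from J::=epsilon we get {epsilon}. So FIRST(J) = {epsilon, false, read}.
FIRST(N): from N::=S false J N we get {false, read}; from N::=J N we get {epsilon, false, read}; from N::=epsilon we get {epsilon}. So FIRST(N) = {epsilon, false, read}.
FOLLOW(S) includes $ since S is the start symbol.
FOLLOW(S): in N::=S false J N, S is followed by false J N with FIRST {false}. Thus FOLLOW(S) = {$, false}.
FOLLOW(J): in S::=J, the suffix after J is empty, so FOLLOW(J) ⊇ FOLLOW(S) = {$, false}; in N::=S false J N, J is followed by N with FIRST {epsilon, false, read}; in N::=S false J N, the suffix after J is nullable, so FOLLOW(J) ⊇ FOLLOW(N) = {$, false, read}; in N::=J N, J is followed by N with FIRST {epsilon, false, read}; in N::=J N, the suffix after J is nullable, so FOLLOW(J) ⊇ FOLLOW(N) = {$, false, read}. Thus FOLLOW(J) = {$, false, read}.
FOLLOW(N): in S::=N, the suffix after N is empty, so FOLLOW(N) ⊇ FOLLOW(S) = {$, false}; in J::=N, the suffix after N is empty, so FOLLOW(N) ⊇ FOLLOW(J) = {$, false, read}; in N::=S false J N, the suffix after N is empty (adds nothing new); in N::=J N, the suffix after N is empty (adds nothing new). Thus FOLLOW(N) = {$, false, read}.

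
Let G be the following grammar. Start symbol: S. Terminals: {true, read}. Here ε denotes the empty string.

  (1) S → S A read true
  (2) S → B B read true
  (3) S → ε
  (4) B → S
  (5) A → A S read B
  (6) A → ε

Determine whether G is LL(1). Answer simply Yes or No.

FIRST(S) = {ε, read}
FIRST(B) = {ε, read}
FIRST(A) = {ε, read}
FOLLOW(S) = {$, read}
FOLLOW(B) = {read}
FOLLOW(A) = {read}
Cell M[A, read] receives both A → A S read B and A → ε — the grammar is not LL(1).

No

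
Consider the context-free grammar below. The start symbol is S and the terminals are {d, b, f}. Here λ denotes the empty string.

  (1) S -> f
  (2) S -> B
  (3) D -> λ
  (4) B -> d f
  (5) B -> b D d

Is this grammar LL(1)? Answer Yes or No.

FIRST(S) = {b, d, f}
FIRST(D) = {λ}
FIRST(B) = {b, d}
FOLLOW(S) = {$}
FOLLOW(D) = {d}
FOLLOW(B) = {$}
Each cell of M receives at most one production.

Yes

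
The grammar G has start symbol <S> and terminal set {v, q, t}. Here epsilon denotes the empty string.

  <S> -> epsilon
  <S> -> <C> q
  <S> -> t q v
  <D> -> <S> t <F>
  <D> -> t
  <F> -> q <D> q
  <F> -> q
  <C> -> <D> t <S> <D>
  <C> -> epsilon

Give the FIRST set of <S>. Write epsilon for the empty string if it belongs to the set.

FIRST(<F>): from <F>->q <D> q we get {q}; from <F>->q we get {q}. So FIRST(<F>) = {q}.
FIRST(<S>): from <S>->epsilon we get {epsilon}; from <S>-><C> q we get {q, t}; from <S>->t q v we get {t}. So FIRST(<S>) = {epsilon, q, t}.
FIRST(<D>): from <D>-><S> t <F> we get {q, t}; from <D>->t we get {t}. So FIRST(<D>) = {q, t}.
FIRST(<C>): from <C>-><D> t <S> <D> we get {q, t}; from <C>->epsilon we get {epsilon}. So FIRST(<C>) = {epsilon, q, t}.

{epsilon, q, t}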